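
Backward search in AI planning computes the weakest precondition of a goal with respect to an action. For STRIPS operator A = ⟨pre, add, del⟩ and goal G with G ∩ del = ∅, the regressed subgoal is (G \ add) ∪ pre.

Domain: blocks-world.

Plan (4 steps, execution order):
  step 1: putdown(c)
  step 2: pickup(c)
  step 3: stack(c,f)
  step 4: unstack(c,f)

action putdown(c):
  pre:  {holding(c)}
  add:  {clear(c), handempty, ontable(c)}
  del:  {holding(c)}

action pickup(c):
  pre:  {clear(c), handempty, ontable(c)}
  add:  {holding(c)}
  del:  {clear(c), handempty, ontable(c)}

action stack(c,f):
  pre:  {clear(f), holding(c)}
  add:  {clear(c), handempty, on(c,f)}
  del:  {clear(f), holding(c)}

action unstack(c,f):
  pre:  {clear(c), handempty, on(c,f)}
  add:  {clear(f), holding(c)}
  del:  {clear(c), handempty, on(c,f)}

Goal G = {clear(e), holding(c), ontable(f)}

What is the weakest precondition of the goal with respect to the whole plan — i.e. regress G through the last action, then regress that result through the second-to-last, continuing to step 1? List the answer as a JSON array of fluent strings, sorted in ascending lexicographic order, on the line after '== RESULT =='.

Work backward from the goal:
  through step 4 (unstack(c,f)): drop {holding(c)}, keep {clear(e), ontable(f)}, require {clear(c), handempty, on(c,f)}
    → {clear(c), clear(e), handempty, on(c,f), ontable(f)}
  through step 3 (stack(c,f)): drop {clear(c), handempty, on(c,f)}, keep {clear(e), ontable(f)}, require {clear(f), holding(c)}
    → {clear(e), clear(f), holding(c), ontable(f)}
  through step 2 (pickup(c)): drop {holding(c)}, keep {clear(e), clear(f), ontable(f)}, require {clear(c), handempty, ontable(c)}
    → {clear(c), clear(e), clear(f), handempty, ontable(c), ontable(f)}
  through step 1 (putdown(c)): drop {clear(c), handempty, ontable(c)}, keep {clear(e), clear(f), ontable(f)}, require {holding(c)}
    → {clear(e), clear(f), holding(c), ontable(f)}

== RESULT ==
["clear(e)", "clear(f)", "holding(c)", "ontable(f)"]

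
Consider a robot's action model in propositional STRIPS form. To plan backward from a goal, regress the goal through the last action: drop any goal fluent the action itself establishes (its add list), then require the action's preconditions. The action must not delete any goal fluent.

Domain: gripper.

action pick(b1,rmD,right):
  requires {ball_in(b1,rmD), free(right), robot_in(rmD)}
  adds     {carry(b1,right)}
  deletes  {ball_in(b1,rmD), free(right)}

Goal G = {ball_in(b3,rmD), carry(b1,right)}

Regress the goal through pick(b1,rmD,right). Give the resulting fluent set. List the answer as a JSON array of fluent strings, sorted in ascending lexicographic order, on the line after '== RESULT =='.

Compute (G \ add) ∪ pre:
  G ∩ del = {}  (empty — regression defined)
  G \ add = {ball_in(b3,rmD), carry(b1,right)} \ {carry(b1,right)} = {ball_in(b3,rmD)}
  ∪ pre   = {ball_in(b3,rmD)} ∪ {ball_in(b1,rmD), free(right), robot_in(rmD)}
          = {ball_in(b1,rmD), ball_in(b3,rmD), free(right), robot_in(rmD)}

== RESULT ==
["ball_in(b1,rmD)", "ball_in(b3,rmD)", "free(right)", "robot_in(rmD)"]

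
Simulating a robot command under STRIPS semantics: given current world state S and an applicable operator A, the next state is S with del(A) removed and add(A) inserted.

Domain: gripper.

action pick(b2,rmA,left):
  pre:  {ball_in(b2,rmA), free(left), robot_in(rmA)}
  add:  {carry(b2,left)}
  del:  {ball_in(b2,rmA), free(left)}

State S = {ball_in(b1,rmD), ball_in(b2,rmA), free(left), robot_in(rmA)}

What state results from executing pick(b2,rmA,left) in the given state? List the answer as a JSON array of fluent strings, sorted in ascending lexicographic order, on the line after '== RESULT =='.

Compute (S \ del) ∪ add:
  pre ⊆ S: {ball_in(b2,rmA), free(left), robot_in(rmA)} ⊆ S  — applicable
  S \ del = {ball_in(b1,rmD), robot_in(rmA)}
  ∪ add   = {ball_in(b1,rmD), carry(b2,left), robot_in(rmA)}

== RESULT ==
["ball_in(b1,rmD)", "carry(b2,left)", "robot_in(rmA)"]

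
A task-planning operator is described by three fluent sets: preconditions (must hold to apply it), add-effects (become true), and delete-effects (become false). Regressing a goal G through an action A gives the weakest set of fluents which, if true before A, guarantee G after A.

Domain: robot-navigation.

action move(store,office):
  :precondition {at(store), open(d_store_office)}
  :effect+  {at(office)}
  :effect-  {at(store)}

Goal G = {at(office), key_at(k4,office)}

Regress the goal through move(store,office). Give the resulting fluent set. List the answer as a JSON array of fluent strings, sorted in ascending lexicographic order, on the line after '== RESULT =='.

Regress:
  G ∩ del = {}  (empty — regression defined)
  G \ add = {at(office), key_at(k4,office)} \ {at(office)} = {key_at(k4,office)}
  ∪ pre   = {key_at(k4,office)} ∪ {at(store), open(d_store_office)}
          = {at(store), key_at(k4,office), open(d_store_office)}

== RESULT ==
["at(store)", "key_at(k4,office)", "open(d_store_office)"]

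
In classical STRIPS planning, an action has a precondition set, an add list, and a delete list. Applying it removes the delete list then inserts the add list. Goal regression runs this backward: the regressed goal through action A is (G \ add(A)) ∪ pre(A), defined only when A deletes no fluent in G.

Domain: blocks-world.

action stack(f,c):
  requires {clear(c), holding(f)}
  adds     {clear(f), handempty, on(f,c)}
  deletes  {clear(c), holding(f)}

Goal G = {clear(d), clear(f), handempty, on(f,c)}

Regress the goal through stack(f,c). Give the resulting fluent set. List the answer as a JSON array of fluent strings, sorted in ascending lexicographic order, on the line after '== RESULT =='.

Compute (G \ add) ∪ pre:
  G ∩ del = {}  (empty — regression defined)
  G \ add = {clear(d), clear(f), handempty, on(f,c)} \ {clear(f), handempty, on(f,c)} = {clear(d)}
  ∪ pre   = {clear(d)} ∪ {clear(c), holding(f)}
          = {clear(c), clear(d), holding(f)}

== RESULT ==
["clear(c)", "clear(d)", "holding(f)"]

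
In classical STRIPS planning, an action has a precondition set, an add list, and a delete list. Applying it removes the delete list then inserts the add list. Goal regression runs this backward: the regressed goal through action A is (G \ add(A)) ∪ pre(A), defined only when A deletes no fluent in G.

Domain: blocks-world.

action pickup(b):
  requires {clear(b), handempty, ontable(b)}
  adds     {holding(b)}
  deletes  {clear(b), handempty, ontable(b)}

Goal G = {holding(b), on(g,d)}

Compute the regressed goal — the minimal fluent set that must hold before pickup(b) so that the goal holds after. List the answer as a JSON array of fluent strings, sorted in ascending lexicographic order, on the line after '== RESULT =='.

Regress:
  G ∩ del = {}  (empty — regression defined)
  G \ add = {holding(b), on(g,d)} \ {holding(b)} = {on(g,d)}
  ∪ pre   = {on(g,d)} ∪ {clear(b), handempty, ontable(b)}
          = {clear(b), handempty, on(g,d), ontable(b)}

== RESULT ==
["clear(b)", "handempty", "on(g,d)", "ontable(b)"]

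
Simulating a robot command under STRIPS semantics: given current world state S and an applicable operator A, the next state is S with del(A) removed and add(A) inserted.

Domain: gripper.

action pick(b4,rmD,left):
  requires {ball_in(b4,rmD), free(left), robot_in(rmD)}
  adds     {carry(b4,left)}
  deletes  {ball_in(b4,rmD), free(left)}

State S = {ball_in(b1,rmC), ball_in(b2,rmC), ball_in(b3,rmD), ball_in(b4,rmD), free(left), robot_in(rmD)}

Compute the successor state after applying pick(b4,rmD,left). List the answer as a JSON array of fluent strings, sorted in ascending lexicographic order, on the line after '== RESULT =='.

Compute (S \ del) ∪ add:
  pre ⊆ S: {ball_in(b4,rmD), free(left), robot_in(rmD)} ⊆ S  — applicable
  S \ del = {ball_in(b1,rmC), ball_in(b2,rmC), ball_in(b3,rmD), robot_in(rmD)}
  ∪ add   = {ball_in(b1,rmC), ball_in(b2,rmC), ball_in(b3,rmD), carry(b4,left), robot_in(rmD)}

== RESULT ==
["ball_in(b1,rmC)", "ball_in(b2,rmC)", "ball_in(b3,rmD)", "carry(b4,left)", "robot_in(rmD)"]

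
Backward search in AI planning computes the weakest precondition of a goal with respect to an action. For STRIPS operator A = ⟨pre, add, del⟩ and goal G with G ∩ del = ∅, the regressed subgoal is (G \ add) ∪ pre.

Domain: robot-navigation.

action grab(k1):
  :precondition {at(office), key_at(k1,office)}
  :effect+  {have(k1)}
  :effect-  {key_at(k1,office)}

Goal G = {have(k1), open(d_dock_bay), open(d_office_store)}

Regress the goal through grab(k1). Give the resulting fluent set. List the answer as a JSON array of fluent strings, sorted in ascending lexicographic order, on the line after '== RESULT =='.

Regress:
  G ∩ del = {}  (empty — regression defined)
  G \ add = {have(k1), open(d_dock_bay), open(d_office_store)} \ {have(k1)} = {open(d_dock_bay), open(d_office_store)}
  ∪ pre   = {open(d_dock_bay), open(d_office_store)} ∪ {at(office), key_at(k1,office)}
          = {at(office), key_at(k1,office), open(d_dock_bay), open(d_office_store)}

== RESULT ==
["at(office)", "key_at(k1,office)", "open(d_dock_bay)", "open(d_office_store)"]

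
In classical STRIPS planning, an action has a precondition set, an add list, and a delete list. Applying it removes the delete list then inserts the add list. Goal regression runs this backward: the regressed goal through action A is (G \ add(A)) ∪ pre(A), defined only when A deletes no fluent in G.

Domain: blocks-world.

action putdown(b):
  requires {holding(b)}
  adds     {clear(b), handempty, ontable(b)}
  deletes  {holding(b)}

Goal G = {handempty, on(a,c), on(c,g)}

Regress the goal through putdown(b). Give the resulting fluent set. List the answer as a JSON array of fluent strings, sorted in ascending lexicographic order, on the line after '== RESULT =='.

Compute (G \ add) ∪ pre:
  G ∩ del = {}  (empty — regression defined)
  G \ add = {handempty, on(a,c), on(c,g)} \ {clear(b), handempty, ontable(b)} = {on(a,c), on(c,g)}
  ∪ pre   = {on(a,c), on(c,g)} ∪ {holding(b)}
          = {holding(b), on(a,c), on(c,g)}

== RESULT ==
["holding(b)", "on(a,c)", "on(c,g)"]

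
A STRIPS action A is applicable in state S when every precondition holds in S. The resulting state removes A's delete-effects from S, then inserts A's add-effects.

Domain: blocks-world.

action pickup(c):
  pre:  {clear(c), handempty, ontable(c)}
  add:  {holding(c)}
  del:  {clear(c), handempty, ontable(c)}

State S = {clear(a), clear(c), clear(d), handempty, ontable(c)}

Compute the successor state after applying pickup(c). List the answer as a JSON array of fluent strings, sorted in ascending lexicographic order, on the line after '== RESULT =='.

Progress:
  pre ⊆ S: {clear(c), handempty, ontable(c)} ⊆ S  — applicable
  S \ del = {clear(a), clear(d)}
  ∪ add   = {clear(a), clear(d), holding(c)}

== RESULT ==
["clear(a)", "clear(d)", "holding(c)"]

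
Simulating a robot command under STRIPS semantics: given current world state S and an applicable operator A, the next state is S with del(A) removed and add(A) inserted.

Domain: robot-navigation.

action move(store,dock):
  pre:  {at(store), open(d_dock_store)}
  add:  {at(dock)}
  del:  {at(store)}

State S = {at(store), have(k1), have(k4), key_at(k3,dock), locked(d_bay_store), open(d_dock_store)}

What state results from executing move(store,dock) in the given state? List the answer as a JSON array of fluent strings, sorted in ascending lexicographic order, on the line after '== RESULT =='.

Compute (S \ del) ∪ add:
  pre ⊆ S: {at(store), open(d_dock_store)} ⊆ S  — applicable
  S \ del = {have(k1), have(k4), key_at(k3,dock), locked(d_bay_store), open(d_dock_store)}
  ∪ add   = {at(dock), have(k1), have(k4), key_at(k3,dock), locked(d_bay_store), open(d_dock_store)}

== RESULT ==
["at(dock)", "have(k1)", "have(k4)", "key_at(k3,dock)", "locked(d_bay_store)", "open(d_dock_store)"]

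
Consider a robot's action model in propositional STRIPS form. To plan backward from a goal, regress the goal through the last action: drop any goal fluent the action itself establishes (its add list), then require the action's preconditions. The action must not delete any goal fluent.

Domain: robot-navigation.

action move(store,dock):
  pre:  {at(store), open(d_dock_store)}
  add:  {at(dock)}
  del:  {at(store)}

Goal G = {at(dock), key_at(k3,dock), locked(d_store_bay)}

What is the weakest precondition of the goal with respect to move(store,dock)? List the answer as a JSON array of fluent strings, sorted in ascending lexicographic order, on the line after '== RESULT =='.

Compute (G \ add) ∪ pre:
  G ∩ del = {}  (empty — regression defined)
  G \ add = {at(dock), key_at(k3,dock), locked(d_store_bay)} \ {at(dock)} = {key_at(k3,dock), locked(d_store_bay)}
  ∪ pre   = {key_at(k3,dock), locked(d_store_bay)} ∪ {at(store), open(d_dock_store)}
          = {at(store), key_at(k3,dock), locked(d_store_bay), open(d_dock_store)}

== RESULT ==
["at(store)", "key_at(k3,dock)", "locked(d_store_bay)", "open(d_dock_store)"]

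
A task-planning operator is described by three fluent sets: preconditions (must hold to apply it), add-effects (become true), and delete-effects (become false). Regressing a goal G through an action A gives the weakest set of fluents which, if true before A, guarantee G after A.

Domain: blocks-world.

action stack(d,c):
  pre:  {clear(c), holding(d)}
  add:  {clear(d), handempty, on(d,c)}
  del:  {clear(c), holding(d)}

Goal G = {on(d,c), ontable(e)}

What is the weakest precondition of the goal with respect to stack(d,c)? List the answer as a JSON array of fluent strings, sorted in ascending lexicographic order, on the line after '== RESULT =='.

Compute (G \ add) ∪ pre:
  G ∩ del = {}  (empty — regression defined)
  G \ add = {on(d,c), ontable(e)} \ {clear(d), handempty, on(d,c)} = {ontable(e)}
  ∪ pre   = {ontable(e)} ∪ {clear(c), holding(d)}
          = {clear(c), holding(d), ontable(e)}

== RESULT ==
["clear(c)", "holding(d)", "ontable(e)"]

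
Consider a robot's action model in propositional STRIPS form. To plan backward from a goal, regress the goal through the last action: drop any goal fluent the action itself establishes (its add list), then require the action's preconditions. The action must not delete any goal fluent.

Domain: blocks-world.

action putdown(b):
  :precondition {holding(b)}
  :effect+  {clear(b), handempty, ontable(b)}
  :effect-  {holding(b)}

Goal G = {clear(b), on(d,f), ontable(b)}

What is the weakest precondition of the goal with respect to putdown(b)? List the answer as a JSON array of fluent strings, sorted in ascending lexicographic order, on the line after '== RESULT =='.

Regress:
  G ∩ del = {}  (empty — regression defined)
  G \ add = {clear(b), on(d,f), ontable(b)} \ {clear(b), handempty, ontable(b)} = {on(d,f)}
  ∪ pre   = {on(d,f)} ∪ {holding(b)}
          = {holding(b), on(d,f)}

== RESULT ==
["holding(b)", "on(d,f)"]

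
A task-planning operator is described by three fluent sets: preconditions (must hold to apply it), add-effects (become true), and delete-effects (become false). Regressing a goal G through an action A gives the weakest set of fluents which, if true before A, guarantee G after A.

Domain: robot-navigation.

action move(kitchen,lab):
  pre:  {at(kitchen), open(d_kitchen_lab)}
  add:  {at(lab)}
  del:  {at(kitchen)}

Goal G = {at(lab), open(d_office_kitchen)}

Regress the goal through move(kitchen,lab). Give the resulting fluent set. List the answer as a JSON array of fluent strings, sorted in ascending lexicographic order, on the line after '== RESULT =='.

Compute (G \ add) ∪ pre:
  G ∩ del = {}  (empty — regression defined)
  G \ add = {at(lab), open(d_office_kitchen)} \ {at(lab)} = {open(d_office_kitchen)}
  ∪ pre   = {open(d_office_kitchen)} ∪ {at(kitchen), open(d_kitchen_lab)}
          = {at(kitchen), open(d_kitchen_lab), open(d_office_kitchen)}

== RESULT ==
["at(kitchen)", "open(d_kitchen_lab)", "open(d_office_kitchen)"]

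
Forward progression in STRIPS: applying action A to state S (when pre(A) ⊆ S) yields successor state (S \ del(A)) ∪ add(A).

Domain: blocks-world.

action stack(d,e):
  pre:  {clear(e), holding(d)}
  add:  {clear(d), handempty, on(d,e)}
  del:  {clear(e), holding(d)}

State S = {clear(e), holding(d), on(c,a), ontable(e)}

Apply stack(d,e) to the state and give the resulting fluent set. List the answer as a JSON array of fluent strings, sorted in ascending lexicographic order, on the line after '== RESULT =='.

Progress:
  pre ⊆ S: {clear(e), holding(d)} ⊆ S  — applicable
  S \ del = {on(c,a), ontable(e)}
  ∪ add   = {clear(d), handempty, on(c,a), on(d,e), ontable(e)}

== RESULT ==
["clear(d)", "handempty", "on(c,a)", "on(d,e)", "ontable(e)"]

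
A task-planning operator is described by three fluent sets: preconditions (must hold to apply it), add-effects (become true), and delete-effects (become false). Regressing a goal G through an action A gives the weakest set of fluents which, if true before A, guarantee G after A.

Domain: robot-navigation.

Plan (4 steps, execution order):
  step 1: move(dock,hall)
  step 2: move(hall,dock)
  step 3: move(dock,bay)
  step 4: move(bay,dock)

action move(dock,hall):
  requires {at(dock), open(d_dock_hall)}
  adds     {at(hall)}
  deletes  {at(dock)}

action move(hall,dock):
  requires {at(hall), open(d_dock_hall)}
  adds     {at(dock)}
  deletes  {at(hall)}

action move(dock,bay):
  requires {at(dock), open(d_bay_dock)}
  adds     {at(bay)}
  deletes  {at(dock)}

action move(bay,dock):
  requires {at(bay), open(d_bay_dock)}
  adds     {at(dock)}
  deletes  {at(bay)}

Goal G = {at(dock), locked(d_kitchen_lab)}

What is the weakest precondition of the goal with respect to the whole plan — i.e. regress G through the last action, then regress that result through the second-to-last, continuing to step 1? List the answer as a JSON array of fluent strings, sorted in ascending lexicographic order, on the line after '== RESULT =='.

Work backward from the goal:
  through step 4 (move(bay,dock)): drop {at(dock)}, keep {locked(d_kitchen_lab)}, require {at(bay), open(d_bay_dock)}
    → {at(bay), locked(d_kitchen_lab), open(d_bay_dock)}
  through step 3 (move(dock,bay)): drop {at(bay)}, keep {locked(d_kitchen_lab), open(d_bay_dock)}, require {at(dock), open(d_bay_dock)}
    → {at(dock), locked(d_kitchen_lab), open(d_bay_dock)}
  through step 2 (move(hall,dock)): drop {at(dock)}, keep {locked(d_kitchen_lab), open(d_bay_dock)}, require {at(hall), open(d_dock_hall)}
    → {at(hall), locked(d_kitchen_lab), open(d_bay_dock), open(d_dock_hall)}
  through step 1 (move(dock,hall)): drop {at(hall)}, keep {locked(d_kitchen_lab), open(d_bay_dock), open(d_dock_hall)}, require {at(dock), open(d_dock_hall)}
    → {at(dock), locked(d_kitchen_lab), open(d_bay_dock), open(d_dock_hall)}

== RESULT ==
["at(dock)", "locked(d_kitchen_lab)", "open(d_bay_dock)", "open(d_dock_hall)"]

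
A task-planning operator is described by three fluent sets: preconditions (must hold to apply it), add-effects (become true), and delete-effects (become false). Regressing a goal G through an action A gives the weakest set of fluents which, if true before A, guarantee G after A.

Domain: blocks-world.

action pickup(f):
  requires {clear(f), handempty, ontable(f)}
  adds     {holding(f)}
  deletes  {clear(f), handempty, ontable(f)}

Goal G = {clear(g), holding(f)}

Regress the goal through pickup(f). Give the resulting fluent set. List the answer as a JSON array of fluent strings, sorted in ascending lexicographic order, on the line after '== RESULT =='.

Compute (G \ add) ∪ pre:
  G ∩ del = {}  (empty — regression defined)
  G \ add = {clear(g), holding(f)} \ {holding(f)} = {clear(g)}
  ∪ pre   = {clear(g)} ∪ {clear(f), handempty, ontable(f)}
          = {clear(f), clear(g), handempty, ontable(f)}

== RESULT ==
["clear(f)", "clear(g)", "handempty", "ontable(f)"]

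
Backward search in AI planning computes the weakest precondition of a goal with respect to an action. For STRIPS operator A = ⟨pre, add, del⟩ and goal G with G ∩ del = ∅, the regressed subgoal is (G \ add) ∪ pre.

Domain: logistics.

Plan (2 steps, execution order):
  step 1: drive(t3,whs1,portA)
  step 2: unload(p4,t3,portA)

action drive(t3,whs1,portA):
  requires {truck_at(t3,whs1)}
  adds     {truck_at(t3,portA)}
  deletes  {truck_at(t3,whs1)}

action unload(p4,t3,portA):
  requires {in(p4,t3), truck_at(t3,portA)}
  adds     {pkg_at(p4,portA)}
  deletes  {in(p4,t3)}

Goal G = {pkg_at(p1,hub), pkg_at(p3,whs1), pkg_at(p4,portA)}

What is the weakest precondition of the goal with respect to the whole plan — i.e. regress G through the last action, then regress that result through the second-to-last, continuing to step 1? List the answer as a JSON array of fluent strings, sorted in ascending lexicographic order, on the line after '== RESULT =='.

Work backward from the goal:
  through step 2 (unload(p4,t3,portA)): drop {pkg_at(p4,portA)}, keep {pkg_at(p1,hub), pkg_at(p3,whs1)}, require {in(p4,t3), truck_at(t3,portA)}
    → {in(p4,t3), pkg_at(p1,hub), pkg_at(p3,whs1), truck_at(t3,portA)}
  through step 1 (drive(t3,whs1,portA)): drop {truck_at(t3,portA)}, keep {in(p4,t3), pkg_at(p1,hub), pkg_at(p3,whs1)}, require {truck_at(t3,whs1)}
    → {in(p4,t3), pkg_at(p1,hub), pkg_at(p3,whs1), truck_at(t3,whs1)}

== RESULT ==
["in(p4,t3)", "pkg_at(p1,hub)", "pkg_at(p3,whs1)", "truck_at(t3,whs1)"]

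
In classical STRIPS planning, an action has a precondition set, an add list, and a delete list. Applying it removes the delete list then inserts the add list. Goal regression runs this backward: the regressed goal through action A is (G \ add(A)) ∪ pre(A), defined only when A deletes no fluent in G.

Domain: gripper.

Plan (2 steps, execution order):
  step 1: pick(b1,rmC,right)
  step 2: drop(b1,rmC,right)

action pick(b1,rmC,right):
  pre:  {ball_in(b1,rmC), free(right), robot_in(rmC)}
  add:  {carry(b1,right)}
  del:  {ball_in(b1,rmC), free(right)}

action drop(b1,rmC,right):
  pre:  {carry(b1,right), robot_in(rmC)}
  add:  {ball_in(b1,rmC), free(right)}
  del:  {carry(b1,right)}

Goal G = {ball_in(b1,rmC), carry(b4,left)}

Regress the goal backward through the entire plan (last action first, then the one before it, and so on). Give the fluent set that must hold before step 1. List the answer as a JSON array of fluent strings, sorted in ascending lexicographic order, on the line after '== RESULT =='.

Work backward from the goal:
  through step 2 (drop(b1,rmC,right)): drop {ball_in(b1,rmC)}, keep {carry(b4,left)}, require {carry(b1,right), robot_in(rmC)}
    → {carry(b1,right), carry(b4,left), robot_in(rmC)}
  through step 1 (pick(b1,rmC,right)): drop {carry(b1,right)}, keep {carry(b4,left), robot_in(rmC)}, require {ball_in(b1,rmC), free(right), robot_in(rmC)}
    → {ball_in(b1,rmC), carry(b4,left), free(right), robot_in(rmC)}

== RESULT ==
["ball_in(b1,rmC)", "carry(b4,left)", "free(right)", "robot_in(rmC)"]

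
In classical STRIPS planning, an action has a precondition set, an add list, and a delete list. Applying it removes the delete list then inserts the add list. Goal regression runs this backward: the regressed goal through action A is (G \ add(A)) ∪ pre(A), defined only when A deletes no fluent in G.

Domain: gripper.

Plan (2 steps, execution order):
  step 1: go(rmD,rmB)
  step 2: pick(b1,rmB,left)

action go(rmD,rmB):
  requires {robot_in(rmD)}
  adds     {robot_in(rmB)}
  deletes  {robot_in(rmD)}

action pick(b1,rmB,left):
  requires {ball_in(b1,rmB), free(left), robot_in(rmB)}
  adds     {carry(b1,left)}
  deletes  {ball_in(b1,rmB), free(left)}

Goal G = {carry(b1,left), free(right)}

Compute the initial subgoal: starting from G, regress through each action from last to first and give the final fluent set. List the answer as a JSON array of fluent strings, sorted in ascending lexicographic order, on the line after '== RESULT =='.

Regress step by step:
  through step 2 (pick(b1,rmB,left)): drop {carry(b1,left)}, keep {free(right)}, require {ball_in(b1,rmB), free(left), robot_in(rmB)}
    → {ball_in(b1,rmB), free(left), free(right), robot_in(rmB)}
  through step 1 (go(rmD,rmB)): drop {robot_in(rmB)}, keep {ball_in(b1,rmB), free(left), free(right)}, require {robot_in(rmD)}
    → {ball_in(b1,rmB), free(left), free(right), robot_in(rmD)}

== RESULT ==
["ball_in(b1,rmB)", "free(left)", "free(right)", "robot_in(rmD)"]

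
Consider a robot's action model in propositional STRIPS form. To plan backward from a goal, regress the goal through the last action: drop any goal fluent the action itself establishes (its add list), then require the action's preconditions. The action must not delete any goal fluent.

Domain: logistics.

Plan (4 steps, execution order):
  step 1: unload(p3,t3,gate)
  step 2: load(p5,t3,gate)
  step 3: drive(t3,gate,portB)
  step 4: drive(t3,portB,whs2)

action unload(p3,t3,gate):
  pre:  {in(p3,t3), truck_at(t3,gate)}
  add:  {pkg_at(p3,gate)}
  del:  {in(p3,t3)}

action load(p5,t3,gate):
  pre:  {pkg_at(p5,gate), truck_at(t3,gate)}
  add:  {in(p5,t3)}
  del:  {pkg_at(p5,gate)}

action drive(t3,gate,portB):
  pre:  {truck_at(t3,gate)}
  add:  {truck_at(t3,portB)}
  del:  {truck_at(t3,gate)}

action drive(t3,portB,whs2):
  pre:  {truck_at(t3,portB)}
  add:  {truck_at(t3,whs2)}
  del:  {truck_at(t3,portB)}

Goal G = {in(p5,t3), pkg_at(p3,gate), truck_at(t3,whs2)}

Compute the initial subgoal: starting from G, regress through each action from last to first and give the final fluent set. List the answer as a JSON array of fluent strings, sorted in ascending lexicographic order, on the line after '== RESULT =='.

Work backward from the goal:
  through step 4 (drive(t3,portB,whs2)): drop {truck_at(t3,whs2)}, keep {in(p5,t3), pkg_at(p3,gate)}, require {truck_at(t3,portB)}
    → {in(p5,t3), pkg_at(p3,gate), truck_at(t3,portB)}
  through step 3 (drive(t3,gate,portB)): drop {truck_at(t3,portB)}, keep {in(p5,t3), pkg_at(p3,gate)}, require {truck_at(t3,gate)}
    → {in(p5,t3), pkg_at(p3,gate), truck_at(t3,gate)}
  through step 2 (load(p5,t3,gate)): drop {in(p5,t3)}, keep {pkg_at(p3,gate), truck_at(t3,gate)}, require {pkg_at(p5,gate), truck_at(t3,gate)}
    → {pkg_at(p3,gate), pkg_at(p5,gate), truck_at(t3,gate)}
  through step 1 (unload(p3,t3,gate)): drop {pkg_at(p3,gate)}, keep {pkg_at(p5,gate), truck_at(t3,gate)}, require {in(p3,t3), truck_at(t3,gate)}
    → {in(p3,t3), pkg_at(p5,gate), truck_at(t3,gate)}

== RESULT ==
["in(p3,t3)", "pkg_at(p5,gate)", "truck_at(t3,gate)"]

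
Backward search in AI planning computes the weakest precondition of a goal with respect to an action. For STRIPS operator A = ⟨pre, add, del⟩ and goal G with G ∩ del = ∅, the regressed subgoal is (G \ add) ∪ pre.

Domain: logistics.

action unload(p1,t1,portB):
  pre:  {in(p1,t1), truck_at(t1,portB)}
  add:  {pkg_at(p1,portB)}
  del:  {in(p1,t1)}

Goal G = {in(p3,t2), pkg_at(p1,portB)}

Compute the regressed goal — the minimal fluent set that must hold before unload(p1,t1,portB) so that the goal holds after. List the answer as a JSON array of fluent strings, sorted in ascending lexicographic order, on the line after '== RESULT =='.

Regress:
  G ∩ del = {}  (empty — regression defined)
  G \ add = {in(p3,t2), pkg_at(p1,portB)} \ {pkg_at(p1,portB)} = {in(p3,t2)}
  ∪ pre   = {in(p3,t2)} ∪ {in(p1,t1), truck_at(t1,portB)}
          = {in(p1,t1), in(p3,t2), truck_at(t1,portB)}

== RESULT ==
["in(p1,t1)", "in(p3,t2)", "truck_at(t1,portB)"]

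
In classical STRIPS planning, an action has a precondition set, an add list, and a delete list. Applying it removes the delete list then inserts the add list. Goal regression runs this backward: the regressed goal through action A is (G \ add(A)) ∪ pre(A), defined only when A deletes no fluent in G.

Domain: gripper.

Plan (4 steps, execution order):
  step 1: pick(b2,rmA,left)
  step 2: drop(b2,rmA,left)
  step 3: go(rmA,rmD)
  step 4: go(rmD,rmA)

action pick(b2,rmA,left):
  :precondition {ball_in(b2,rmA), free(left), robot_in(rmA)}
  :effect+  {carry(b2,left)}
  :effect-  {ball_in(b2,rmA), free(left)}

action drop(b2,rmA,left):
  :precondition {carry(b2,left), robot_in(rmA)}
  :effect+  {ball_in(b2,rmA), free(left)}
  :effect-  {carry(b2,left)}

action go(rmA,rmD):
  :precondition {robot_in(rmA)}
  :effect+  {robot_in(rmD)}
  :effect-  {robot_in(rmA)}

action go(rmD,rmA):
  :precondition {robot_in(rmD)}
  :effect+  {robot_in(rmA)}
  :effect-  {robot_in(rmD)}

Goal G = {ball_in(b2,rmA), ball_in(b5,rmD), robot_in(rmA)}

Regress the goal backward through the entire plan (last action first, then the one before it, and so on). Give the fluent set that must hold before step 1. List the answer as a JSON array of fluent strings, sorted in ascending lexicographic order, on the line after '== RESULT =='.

Work backward from the goal:
  through step 4 (go(rmD,rmA)): drop {robot_in(rmA)}, keep {ball_in(b2,rmA), ball_in(b5,rmD)}, require {robot_in(rmD)}
    → {ball_in(b2,rmA), ball_in(b5,rmD), robot_in(rmD)}
  through step 3 (go(rmA,rmD)): drop {robot_in(rmD)}, keep {ball_in(b2,rmA), ball_in(b5,rmD)}, require {robot_in(rmA)}
    → {ball_in(b2,rmA), ball_in(b5,rmD), robot_in(rmA)}
  through step 2 (drop(b2,rmA,left)): drop {ball_in(b2,rmA)}, keep {ball_in(b5,rmD), robot_in(rmA)}, require {carry(b2,left), robot_in(rmA)}
    → {ball_in(b5,rmD), carry(b2,left), robot_in(rmA)}
  through step 1 (pick(b2,rmA,left)): drop {carry(b2,left)}, keep {ball_in(b5,rmD), robot_in(rmA)}, require {ball_in(b2,rmA), free(left), robot_in(rmA)}
    → {ball_in(b2,rmA), ball_in(b5,rmD), free(left), robot_in(rmA)}

== RESULT ==
["ball_in(b2,rmA)", "ball_in(b5,rmD)", "free(left)", "robot_in(rmA)"]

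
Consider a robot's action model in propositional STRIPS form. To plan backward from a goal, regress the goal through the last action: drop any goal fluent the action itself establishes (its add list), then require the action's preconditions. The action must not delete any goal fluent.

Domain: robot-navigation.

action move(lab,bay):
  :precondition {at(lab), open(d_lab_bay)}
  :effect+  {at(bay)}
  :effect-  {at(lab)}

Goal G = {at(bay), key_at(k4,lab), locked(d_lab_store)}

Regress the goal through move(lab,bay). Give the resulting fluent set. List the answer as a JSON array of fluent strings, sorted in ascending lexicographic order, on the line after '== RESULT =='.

Regress:
  G ∩ del = {}  (empty — regression defined)
  G \ add = {at(bay), key_at(k4,lab), locked(d_lab_store)} \ {at(bay)} = {key_at(k4,lab), locked(d_lab_store)}
  ∪ pre   = {key_at(k4,lab), locked(d_lab_store)} ∪ {at(lab), open(d_lab_bay)}
          = {at(lab), key_at(k4,lab), locked(d_lab_store), open(d_lab_bay)}

== RESULT ==
["at(lab)", "key_at(k4,lab)", "locked(d_lab_store)", "open(d_lab_bay)"]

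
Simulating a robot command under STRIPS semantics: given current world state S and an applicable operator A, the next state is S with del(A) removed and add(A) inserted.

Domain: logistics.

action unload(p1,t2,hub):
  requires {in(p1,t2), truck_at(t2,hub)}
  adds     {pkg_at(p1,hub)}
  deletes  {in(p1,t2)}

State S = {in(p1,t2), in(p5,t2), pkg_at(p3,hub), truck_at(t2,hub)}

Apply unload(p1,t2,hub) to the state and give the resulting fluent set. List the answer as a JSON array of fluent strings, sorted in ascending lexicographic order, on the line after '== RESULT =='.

Compute (S \ del) ∪ add:
  pre ⊆ S: {in(p1,t2), truck_at(t2,hub)} ⊆ S  — applicable
  S \ del = {in(p5,t2), pkg_at(p3,hub), truck_at(t2,hub)}
  ∪ add   = {in(p5,t2), pkg_at(p1,hub), pkg_at(p3,hub), truck_at(t2,hub)}

== RESULT ==
["in(p5,t2)", "pkg_at(p1,hub)", "pkg_at(p3,hub)", "truck_at(t2,hub)"]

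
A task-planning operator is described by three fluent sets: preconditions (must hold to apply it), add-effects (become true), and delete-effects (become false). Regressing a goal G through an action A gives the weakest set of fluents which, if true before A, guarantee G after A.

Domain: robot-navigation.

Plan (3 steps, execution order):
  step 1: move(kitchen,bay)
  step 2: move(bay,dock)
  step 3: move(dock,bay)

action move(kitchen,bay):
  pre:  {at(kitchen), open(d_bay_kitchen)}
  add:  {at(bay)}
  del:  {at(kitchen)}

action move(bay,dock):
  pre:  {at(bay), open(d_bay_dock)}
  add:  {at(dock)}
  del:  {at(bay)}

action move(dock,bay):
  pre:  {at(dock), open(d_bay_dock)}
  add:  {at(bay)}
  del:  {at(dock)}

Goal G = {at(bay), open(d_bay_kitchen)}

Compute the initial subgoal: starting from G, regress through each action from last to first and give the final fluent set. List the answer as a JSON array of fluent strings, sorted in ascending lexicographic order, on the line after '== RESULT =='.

Regress step by step:
  through step 3 (move(dock,bay)): drop {at(bay)}, keep {open(d_bay_kitchen)}, require {at(dock), open(d_bay_dock)}
    → {at(dock), open(d_bay_dock), open(d_bay_kitchen)}
  through step 2 (move(bay,dock)): drop {at(dock)}, keep {open(d_bay_dock), open(d_bay_kitchen)}, require {at(bay), open(d_bay_dock)}
    → {at(bay), open(d_bay_dock), open(d_bay_kitchen)}
  through step 1 (move(kitchen,bay)): drop {at(bay)}, keep {open(d_bay_dock), open(d_bay_kitchen)}, require {at(kitchen), open(d_bay_kitchen)}
    → {at(kitchen), open(d_bay_dock), open(d_bay_kitchen)}

== RESULT ==
["at(kitchen)", "open(d_bay_dock)", "open(d_bay_kitchen)"]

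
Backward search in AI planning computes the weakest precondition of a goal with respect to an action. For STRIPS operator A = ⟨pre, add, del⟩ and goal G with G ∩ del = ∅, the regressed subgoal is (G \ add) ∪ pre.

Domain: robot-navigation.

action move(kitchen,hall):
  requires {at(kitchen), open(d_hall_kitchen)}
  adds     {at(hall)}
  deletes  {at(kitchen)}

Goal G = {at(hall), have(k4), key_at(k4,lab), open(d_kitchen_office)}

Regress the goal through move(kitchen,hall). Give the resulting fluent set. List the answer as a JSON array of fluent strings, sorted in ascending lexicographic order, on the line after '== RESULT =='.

Regress:
  G ∩ del = {}  (empty — regression defined)
  G \ add = {at(hall), have(k4), key_at(k4,lab), open(d_kitchen_office)} \ {at(hall)} = {have(k4), key_at(k4,lab), open(d_kitchen_office)}
  ∪ pre   = {have(k4), key_at(k4,lab), open(d_kitchen_office)} ∪ {at(kitchen), open(d_hall_kitchen)}
          = {at(kitchen), have(k4), key_at(k4,lab), open(d_hall_kitchen), open(d_kitchen_office)}

== RESULT ==
["at(kitchen)", "have(k4)", "key_at(k4,lab)", "open(d_hall_kitchen)", "open(d_kitchen_office)"]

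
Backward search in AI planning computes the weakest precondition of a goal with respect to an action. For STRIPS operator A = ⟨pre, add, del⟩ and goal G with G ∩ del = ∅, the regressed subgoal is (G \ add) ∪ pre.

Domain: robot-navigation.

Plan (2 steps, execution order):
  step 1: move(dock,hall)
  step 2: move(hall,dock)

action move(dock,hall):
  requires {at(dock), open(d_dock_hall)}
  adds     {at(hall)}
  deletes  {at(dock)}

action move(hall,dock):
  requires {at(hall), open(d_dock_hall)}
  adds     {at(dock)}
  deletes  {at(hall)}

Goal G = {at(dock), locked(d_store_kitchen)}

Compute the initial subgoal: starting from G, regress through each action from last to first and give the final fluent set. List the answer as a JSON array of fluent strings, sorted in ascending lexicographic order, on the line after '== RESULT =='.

Regress step by step:
  through step 2 (move(hall,dock)): drop {at(dock)}, keep {locked(d_store_kitchen)}, require {at(hall), open(d_dock_hall)}
    → {at(hall), locked(d_store_kitchen), open(d_dock_hall)}
  through step 1 (move(dock,hall)): drop {at(hall)}, keep {locked(d_store_kitchen), open(d_dock_hall)}, require {at(dock), open(d_dock_hall)}
    → {at(dock), locked(d_store_kitchen), open(d_dock_hall)}

== RESULT ==
["at(dock)", "locked(d_store_kitchen)", "open(d_dock_hall)"]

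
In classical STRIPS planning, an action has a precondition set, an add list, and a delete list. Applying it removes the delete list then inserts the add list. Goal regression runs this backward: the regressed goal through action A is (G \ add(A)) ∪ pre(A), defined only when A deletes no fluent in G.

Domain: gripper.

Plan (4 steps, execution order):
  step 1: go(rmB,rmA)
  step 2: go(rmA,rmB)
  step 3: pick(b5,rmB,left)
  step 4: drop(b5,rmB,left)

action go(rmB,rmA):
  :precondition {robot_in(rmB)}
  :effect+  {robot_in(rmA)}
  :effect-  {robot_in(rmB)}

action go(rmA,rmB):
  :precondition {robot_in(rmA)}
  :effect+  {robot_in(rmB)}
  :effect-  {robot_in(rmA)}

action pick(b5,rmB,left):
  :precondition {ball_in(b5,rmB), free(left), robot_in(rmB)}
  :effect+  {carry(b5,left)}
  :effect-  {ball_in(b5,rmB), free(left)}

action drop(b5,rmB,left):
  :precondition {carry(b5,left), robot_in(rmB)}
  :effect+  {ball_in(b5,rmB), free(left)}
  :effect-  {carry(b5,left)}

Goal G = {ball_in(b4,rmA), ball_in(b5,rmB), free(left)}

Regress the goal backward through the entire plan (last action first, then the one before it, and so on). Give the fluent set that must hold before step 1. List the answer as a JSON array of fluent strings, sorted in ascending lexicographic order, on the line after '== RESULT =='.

Regress step by step:
  through step 4 (drop(b5,rmB,left)): drop {ball_in(b5,rmB), free(left)}, keep {ball_in(b4,rmA)}, require {carry(b5,left), robot_in(rmB)}
    → {ball_in(b4,rmA), carry(b5,left), robot_in(rmB)}
  through step 3 (pick(b5,rmB,left)): drop {carry(b5,left)}, keep {ball_in(b4,rmA), robot_in(rmB)}, require {ball_in(b5,rmB), free(left), robot_in(rmB)}
    → {ball_in(b4,rmA), ball_in(b5,rmB), free(left), robot_in(rmB)}
  through step 2 (go(rmA,rmB)): drop {robot_in(rmB)}, keep {ball_in(b4,rmA), ball_in(b5,rmB), free(left)}, require {robot_in(rmA)}
    → {ball_in(b4,rmA), ball_in(b5,rmB), free(left), robot_in(rmA)}
  through step 1 (go(rmB,rmA)): drop {robot_in(rmA)}, keep {ball_in(b4,rmA), ball_in(b5,rmB), free(left)}, require {robot_in(rmB)}
    → {ball_in(b4,rmA), ball_in(b5,rmB), free(left), robot_in(rmB)}

== RESULT ==
["ball_in(b4,rmA)", "ball_in(b5,rmB)", "free(left)", "robot_in(rmB)"]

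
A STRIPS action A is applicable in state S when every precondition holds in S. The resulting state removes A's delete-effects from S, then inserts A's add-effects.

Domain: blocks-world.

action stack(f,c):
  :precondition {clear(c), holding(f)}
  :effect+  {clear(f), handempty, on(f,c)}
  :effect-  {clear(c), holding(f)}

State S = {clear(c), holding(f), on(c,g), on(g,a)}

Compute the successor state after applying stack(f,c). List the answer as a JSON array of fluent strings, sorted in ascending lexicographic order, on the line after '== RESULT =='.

Compute (S \ del) ∪ add:
  pre ⊆ S: {clear(c), holding(f)} ⊆ S  — applicable
  S \ del = {on(c,g), on(g,a)}
  ∪ add   = {clear(f), handempty, on(c,g), on(f,c), on(g,a)}

== RESULT ==
["clear(f)", "handempty", "on(c,g)", "on(f,c)", "on(g,a)"]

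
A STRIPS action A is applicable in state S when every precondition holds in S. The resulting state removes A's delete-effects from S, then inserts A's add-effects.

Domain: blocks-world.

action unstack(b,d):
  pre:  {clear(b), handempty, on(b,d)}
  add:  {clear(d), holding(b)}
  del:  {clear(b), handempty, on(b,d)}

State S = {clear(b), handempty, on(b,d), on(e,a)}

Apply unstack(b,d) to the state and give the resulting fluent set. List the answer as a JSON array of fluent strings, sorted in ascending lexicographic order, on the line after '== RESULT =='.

Progress:
  pre ⊆ S: {clear(b), handempty, on(b,d)} ⊆ S  — applicable
  S \ del = {on(e,a)}
  ∪ add   = {clear(d), holding(b), on(e,a)}

== RESULT ==
["clear(d)", "holding(b)", "on(e,a)"]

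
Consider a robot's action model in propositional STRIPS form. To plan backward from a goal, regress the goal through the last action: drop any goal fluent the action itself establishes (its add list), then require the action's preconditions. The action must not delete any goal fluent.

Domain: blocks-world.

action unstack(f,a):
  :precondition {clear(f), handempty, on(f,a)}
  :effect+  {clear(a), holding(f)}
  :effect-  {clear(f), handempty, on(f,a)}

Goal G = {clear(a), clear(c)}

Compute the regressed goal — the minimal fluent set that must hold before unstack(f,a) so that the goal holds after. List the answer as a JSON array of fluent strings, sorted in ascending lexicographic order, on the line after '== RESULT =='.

Regress:
  G ∩ del = {}  (empty — regression defined)
  G \ add = {clear(a), clear(c)} \ {clear(a), holding(f)} = {clear(c)}
  ∪ pre   = {clear(c)} ∪ {clear(f), handempty, on(f,a)}
          = {clear(c), clear(f), handempty, on(f,a)}

== RESULT ==
["clear(c)", "clear(f)", "handempty", "on(f,a)"]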